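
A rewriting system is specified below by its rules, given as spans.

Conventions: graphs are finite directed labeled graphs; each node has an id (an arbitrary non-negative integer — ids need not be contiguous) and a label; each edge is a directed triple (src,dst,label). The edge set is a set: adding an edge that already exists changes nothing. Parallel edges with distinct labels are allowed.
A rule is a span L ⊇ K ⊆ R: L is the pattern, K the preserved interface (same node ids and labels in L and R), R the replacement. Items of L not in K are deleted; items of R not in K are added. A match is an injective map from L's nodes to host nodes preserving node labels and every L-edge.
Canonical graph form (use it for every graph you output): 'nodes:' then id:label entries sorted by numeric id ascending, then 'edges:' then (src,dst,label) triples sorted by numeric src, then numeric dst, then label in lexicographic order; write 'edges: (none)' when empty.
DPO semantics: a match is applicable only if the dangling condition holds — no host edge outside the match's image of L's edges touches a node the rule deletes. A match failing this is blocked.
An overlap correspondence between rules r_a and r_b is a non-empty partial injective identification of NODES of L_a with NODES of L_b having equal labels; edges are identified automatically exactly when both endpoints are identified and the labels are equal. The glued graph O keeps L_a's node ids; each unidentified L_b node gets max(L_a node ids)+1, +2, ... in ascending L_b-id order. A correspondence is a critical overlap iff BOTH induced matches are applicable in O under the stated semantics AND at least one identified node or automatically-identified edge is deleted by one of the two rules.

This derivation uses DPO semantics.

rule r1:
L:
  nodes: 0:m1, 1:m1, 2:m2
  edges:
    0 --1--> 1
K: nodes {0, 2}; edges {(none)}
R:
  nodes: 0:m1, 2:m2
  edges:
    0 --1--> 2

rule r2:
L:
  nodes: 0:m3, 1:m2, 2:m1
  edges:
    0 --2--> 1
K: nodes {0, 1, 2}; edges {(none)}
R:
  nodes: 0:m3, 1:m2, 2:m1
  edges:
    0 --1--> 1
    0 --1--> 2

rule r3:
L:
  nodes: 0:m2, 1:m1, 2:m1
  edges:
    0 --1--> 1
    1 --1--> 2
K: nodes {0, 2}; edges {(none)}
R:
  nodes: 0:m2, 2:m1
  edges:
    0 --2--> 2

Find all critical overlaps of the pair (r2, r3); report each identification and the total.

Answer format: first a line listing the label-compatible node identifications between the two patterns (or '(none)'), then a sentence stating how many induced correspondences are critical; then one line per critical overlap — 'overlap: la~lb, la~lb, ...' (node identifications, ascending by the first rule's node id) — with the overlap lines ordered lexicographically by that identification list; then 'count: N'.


label-compatible node identifications between L(r2) and L(r3): 1~0, 2~1, 2~2
2 of the induced correspondences are critical overlaps of r2 and r3.
overlap: 1~0, 2~1
overlap: 2~1
count: 2


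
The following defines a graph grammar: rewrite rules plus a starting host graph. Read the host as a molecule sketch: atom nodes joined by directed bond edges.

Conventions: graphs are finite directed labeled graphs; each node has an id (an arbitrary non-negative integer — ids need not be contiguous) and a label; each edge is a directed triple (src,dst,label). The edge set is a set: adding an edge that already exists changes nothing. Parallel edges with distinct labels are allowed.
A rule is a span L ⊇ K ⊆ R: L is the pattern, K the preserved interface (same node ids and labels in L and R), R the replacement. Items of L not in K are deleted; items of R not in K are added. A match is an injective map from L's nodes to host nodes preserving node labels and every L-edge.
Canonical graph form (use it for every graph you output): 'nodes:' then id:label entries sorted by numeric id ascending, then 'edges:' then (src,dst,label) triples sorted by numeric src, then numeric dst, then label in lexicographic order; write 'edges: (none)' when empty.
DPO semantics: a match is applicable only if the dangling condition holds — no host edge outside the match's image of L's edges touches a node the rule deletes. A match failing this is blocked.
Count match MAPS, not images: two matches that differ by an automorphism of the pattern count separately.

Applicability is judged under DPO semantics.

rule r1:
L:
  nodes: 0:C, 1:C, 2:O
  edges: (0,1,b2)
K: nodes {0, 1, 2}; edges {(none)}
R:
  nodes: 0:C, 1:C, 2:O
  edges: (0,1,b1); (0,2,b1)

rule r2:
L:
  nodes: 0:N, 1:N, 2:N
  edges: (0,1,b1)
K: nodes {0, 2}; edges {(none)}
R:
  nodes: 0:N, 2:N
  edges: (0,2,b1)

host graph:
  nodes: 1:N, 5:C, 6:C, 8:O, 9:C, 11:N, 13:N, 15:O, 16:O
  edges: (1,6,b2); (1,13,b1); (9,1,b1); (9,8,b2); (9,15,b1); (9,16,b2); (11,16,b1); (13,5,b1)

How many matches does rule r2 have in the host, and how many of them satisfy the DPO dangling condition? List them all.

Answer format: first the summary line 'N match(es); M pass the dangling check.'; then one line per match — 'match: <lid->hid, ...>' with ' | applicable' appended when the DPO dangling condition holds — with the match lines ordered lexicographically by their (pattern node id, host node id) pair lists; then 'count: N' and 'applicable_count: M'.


1 match(es); 0 pass the dangling check.
match: 0->1, 1->13, 2->11
count: 1
applicable_count: 0


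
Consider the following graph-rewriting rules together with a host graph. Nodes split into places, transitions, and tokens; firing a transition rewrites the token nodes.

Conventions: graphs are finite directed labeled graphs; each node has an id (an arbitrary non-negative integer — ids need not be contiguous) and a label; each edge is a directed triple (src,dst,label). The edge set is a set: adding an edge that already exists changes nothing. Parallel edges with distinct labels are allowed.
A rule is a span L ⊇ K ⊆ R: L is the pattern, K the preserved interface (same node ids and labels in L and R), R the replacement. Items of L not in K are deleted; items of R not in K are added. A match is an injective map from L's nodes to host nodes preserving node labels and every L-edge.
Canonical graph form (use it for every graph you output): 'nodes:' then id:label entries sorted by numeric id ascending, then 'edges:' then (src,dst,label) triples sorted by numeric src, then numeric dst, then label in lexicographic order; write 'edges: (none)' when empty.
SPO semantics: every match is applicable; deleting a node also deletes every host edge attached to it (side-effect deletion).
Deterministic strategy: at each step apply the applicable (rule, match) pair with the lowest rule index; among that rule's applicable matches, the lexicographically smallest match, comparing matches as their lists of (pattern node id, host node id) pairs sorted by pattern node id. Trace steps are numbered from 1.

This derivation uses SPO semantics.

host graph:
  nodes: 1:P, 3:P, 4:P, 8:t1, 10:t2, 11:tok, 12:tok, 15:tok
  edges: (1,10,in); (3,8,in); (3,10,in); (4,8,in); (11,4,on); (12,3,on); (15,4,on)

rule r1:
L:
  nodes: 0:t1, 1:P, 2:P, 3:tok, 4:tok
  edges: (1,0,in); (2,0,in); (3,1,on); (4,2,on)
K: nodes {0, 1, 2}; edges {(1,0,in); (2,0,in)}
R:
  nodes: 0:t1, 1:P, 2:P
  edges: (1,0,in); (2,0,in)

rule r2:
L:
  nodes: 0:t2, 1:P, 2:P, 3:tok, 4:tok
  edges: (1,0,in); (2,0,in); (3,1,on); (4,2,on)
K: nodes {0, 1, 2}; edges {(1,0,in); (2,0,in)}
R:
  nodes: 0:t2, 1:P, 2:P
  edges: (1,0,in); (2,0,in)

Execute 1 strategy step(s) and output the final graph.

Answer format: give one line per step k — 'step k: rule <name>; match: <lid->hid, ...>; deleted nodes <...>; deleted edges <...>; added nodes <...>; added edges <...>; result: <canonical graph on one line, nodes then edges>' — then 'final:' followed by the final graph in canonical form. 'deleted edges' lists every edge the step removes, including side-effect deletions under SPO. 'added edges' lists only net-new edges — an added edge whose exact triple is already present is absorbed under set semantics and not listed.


step 1: rule r1; match: 0->8, 1->3, 2->4, 3->12, 4->11; deleted nodes 11, 12; deleted edges (11,4,on); (12,3,on); added nodes (none); added edges (none); result: nodes: 1:P, 3:P, 4:P, 8:t1, 10:t2, 15:tok edges: (1,10,in); (3,8,in); (3,10,in); (4,8,in); (15,4,on)
final:
nodes: 1:P, 3:P, 4:P, 8:t1, 10:t2, 15:tok
edges: (1,10,in); (3,8,in); (3,10,in); (4,8,in); (15,4,on)


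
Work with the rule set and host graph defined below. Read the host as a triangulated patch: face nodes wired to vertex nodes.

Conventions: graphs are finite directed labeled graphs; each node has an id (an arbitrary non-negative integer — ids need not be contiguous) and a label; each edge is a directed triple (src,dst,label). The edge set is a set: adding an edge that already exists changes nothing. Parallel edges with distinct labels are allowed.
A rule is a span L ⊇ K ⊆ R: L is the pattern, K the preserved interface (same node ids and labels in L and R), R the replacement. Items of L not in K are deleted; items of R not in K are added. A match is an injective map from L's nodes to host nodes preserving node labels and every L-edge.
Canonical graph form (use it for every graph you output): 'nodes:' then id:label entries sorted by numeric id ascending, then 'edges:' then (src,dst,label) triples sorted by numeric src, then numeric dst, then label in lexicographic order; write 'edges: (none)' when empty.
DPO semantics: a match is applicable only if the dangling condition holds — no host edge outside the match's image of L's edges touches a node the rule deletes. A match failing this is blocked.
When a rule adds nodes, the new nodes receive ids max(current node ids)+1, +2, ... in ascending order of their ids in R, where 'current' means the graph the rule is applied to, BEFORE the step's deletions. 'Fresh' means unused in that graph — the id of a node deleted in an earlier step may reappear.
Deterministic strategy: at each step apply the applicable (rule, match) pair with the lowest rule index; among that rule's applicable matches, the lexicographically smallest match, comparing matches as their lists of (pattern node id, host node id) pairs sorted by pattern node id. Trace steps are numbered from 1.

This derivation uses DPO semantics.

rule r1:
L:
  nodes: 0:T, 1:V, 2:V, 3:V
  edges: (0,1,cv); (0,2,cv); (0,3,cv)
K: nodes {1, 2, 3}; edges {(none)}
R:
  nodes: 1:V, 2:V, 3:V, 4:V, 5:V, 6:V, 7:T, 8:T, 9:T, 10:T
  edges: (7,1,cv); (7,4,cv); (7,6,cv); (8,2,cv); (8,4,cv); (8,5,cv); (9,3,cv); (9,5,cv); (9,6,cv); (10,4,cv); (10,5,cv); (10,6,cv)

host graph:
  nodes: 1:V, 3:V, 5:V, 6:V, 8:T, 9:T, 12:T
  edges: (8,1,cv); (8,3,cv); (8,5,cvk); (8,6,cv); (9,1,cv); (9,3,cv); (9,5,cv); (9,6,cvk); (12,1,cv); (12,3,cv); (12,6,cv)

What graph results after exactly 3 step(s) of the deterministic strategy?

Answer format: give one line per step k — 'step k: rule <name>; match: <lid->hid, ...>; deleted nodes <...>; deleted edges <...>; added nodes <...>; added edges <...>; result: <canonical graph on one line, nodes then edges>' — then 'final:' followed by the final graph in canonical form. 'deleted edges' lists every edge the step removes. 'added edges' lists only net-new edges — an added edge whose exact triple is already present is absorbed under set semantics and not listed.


step 1: rule r1; match: 0->12, 1->1, 2->3, 3->6; deleted nodes 12; deleted edges (12,1,cv); (12,3,cv); (12,6,cv); added nodes 13, 14, 15, 16, 17, 18, 19; added edges (16,1,cv); (16,13,cv); (16,15,cv); (17,3,cv); (17,13,cv); (17,14,cv); (18,6,cv); (18,14,cv); (18,15,cv); (19,13,cv); (19,14,cv); (19,15,cv); result: nodes: 1:V, 3:V, 5:V, 6:V, 8:T, 9:T, 13:V, 14:V, 15:V, 16:T, 17:T, 18:T, 19:T edges: (8,1,cv); (8,3,cv); (8,5,cvk); (8,6,cv); (9,1,cv); (9,3,cv); (9,5,cv); (9,6,cvk); (16,1,cv); (16,13,cv); (16,15,cv); (17,3,cv); (17,13,cv); (17,14,cv); (18,6,cv); (18,14,cv); (18,15,cv); (19,13,cv); (19,14,cv); (19,15,cv)
step 2: rule r1; match: 0->16, 1->1, 2->13, 3->15; deleted nodes 16; deleted edges (16,1,cv); (16,13,cv); (16,15,cv); added nodes 20, 21, 22, 23, 24, 25, 26; added edges (23,1,cv); (23,20,cv); (23,22,cv); (24,13,cv); (24,20,cv); (24,21,cv); (25,15,cv); (25,21,cv); (25,22,cv); (26,20,cv); (26,21,cv); (26,22,cv); result: nodes: 1:V, 3:V, 5:V, 6:V, 8:T, 9:T, 13:V, 14:V, 15:V, 17:T, 18:T, 19:T, 20:V, 21:V, 22:V, 23:T, 24:T, 25:T, 26:T edges: (8,1,cv); (8,3,cv); (8,5,cvk); (8,6,cv); (9,1,cv); (9,3,cv); (9,5,cv); (9,6,cvk); (17,3,cv); (17,13,cv); (17,14,cv); (18,6,cv); (18,14,cv); (18,15,cv); (19,13,cv); (19,14,cv); (19,15,cv); (23,1,cv); (23,20,cv); (23,22,cv); (24,13,cv); (24,20,cv); (24,21,cv); (25,15,cv); (25,21,cv); (25,22,cv); (26,20,cv); (26,21,cv); (26,22,cv)
step 3: rule r1; match: 0->17, 1->3, 2->13, 3->14; deleted nodes 17; deleted edges (17,3,cv); (17,13,cv); (17,14,cv); added nodes 27, 28, 29, 30, 31, 32, 33; added edges (30,3,cv); (30,27,cv); (30,29,cv); (31,13,cv); (31,27,cv); (31,28,cv); (32,14,cv); (32,28,cv); (32,29,cv); (33,27,cv); (33,28,cv); (33,29,cv); result: nodes: 1:V, 3:V, 5:V, 6:V, 8:T, 9:T, 13:V, 14:V, 15:V, 18:T, 19:T, 20:V, 21:V, 22:V, 23:T, 24:T, 25:T, 26:T, 27:V, 28:V, 29:V, 30:T, 31:T, 32:T, 33:T edges: (8,1,cv); (8,3,cv); (8,5,cvk); (8,6,cv); (9,1,cv); (9,3,cv); (9,5,cv); (9,6,cvk); (18,6,cv); (18,14,cv); (18,15,cv); (19,13,cv); (19,14,cv); (19,15,cv); (23,1,cv); (23,20,cv); (23,22,cv); (24,13,cv); (24,20,cv); (24,21,cv); (25,15,cv); (25,21,cv); (25,22,cv); (26,20,cv); (26,21,cv); (26,22,cv); (30,3,cv); (30,27,cv); (30,29,cv); (31,13,cv); (31,27,cv); (31,28,cv); (32,14,cv); (32,28,cv); (32,29,cv); (33,27,cv); (33,28,cv); (33,29,cv)
final:
nodes: 1:V, 3:V, 5:V, 6:V, 8:T, 9:T, 13:V, 14:V, 15:V, 18:T, 19:T, 20:V, 21:V, 22:V, 23:T, 24:T, 25:T, 26:T, 27:V, 28:V, 29:V, 30:T, 31:T, 32:T, 33:T
edges: (8,1,cv); (8,3,cv); (8,5,cvk); (8,6,cv); (9,1,cv); (9,3,cv); (9,5,cv); (9,6,cvk); (18,6,cv); (18,14,cv); (18,15,cv); (19,13,cv); (19,14,cv); (19,15,cv); (23,1,cv); (23,20,cv); (23,22,cv); (24,13,cv); (24,20,cv); (24,21,cv); (25,15,cv); (25,21,cv); (25,22,cv); (26,20,cv); (26,21,cv); (26,22,cv); (30,3,cv); (30,27,cv); (30,29,cv); (31,13,cv); (31,27,cv); (31,28,cv); (32,14,cv); (32,28,cv); (32,29,cv); (33,27,cv); (33,28,cv); (33,29,cv)


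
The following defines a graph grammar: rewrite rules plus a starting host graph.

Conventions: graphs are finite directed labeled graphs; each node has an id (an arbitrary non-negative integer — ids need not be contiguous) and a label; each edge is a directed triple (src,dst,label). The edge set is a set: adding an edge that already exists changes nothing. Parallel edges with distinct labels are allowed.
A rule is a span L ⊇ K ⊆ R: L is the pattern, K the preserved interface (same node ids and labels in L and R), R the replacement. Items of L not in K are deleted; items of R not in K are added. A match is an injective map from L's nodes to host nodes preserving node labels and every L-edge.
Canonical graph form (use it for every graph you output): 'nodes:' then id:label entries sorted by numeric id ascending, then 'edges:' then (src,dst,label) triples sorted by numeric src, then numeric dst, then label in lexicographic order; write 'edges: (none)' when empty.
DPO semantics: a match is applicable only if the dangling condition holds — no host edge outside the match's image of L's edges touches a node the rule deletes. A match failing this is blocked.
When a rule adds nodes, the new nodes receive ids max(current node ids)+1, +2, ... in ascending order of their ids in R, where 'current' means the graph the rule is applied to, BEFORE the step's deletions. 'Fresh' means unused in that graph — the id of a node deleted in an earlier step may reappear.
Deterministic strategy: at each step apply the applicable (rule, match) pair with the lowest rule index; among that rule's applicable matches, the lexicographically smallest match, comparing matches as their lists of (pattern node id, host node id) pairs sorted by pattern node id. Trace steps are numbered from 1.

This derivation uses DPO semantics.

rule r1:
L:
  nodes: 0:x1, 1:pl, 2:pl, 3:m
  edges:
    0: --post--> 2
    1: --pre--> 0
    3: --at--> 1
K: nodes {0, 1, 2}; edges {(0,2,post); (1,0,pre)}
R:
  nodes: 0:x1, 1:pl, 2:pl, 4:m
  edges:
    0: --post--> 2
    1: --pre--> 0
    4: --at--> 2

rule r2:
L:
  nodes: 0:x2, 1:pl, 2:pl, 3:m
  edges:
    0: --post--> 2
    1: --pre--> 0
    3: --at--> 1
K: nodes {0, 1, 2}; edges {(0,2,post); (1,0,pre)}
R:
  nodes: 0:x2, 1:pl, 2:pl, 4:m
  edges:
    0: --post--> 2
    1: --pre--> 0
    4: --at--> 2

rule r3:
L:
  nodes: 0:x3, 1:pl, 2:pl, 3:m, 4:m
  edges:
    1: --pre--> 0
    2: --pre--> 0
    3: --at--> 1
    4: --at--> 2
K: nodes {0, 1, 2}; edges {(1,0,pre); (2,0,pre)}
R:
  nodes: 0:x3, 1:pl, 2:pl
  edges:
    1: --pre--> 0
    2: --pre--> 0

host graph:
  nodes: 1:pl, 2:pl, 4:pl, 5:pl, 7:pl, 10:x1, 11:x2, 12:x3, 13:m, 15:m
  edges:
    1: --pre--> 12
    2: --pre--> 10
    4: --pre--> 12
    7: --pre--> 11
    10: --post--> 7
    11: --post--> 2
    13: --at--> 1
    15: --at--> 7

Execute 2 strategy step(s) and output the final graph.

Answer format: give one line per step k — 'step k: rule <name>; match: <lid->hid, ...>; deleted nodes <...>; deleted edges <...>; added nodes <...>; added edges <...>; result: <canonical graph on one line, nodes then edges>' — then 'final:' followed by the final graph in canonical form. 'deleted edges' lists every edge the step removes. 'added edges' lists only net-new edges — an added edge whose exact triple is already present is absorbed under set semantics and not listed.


step 1: rule r2; match: 0->11, 1->7, 2->2, 3->15; deleted nodes 15; deleted edges (15,7,at); added nodes 16; added edges (16,2,at); result: nodes: 1:pl, 2:pl, 4:pl, 5:pl, 7:pl, 10:x1, 11:x2, 12:x3, 13:m, 16:m edges: (1,12,pre); (2,10,pre); (4,12,pre); (7,11,pre); (10,7,post); (11,2,post); (13,1,at); (16,2,at)
step 2: rule r1; match: 0->10, 1->2, 2->7, 3->16; deleted nodes 16; deleted edges (16,2,at); added nodes 17; added edges (17,7,at); result: nodes: 1:pl, 2:pl, 4:pl, 5:pl, 7:pl, 10:x1, 11:x2, 12:x3, 13:m, 17:m edges: (1,12,pre); (2,10,pre); (4,12,pre); (7,11,pre); (10,7,post); (11,2,post); (13,1,at); (17,7,at)
final:
nodes: 1:pl, 2:pl, 4:pl, 5:pl, 7:pl, 10:x1, 11:x2, 12:x3, 13:m, 17:m
edges: (1,12,pre); (2,10,pre); (4,12,pre); (7,11,pre); (10,7,post); (11,2,post); (13,1,at); (17,7,at)


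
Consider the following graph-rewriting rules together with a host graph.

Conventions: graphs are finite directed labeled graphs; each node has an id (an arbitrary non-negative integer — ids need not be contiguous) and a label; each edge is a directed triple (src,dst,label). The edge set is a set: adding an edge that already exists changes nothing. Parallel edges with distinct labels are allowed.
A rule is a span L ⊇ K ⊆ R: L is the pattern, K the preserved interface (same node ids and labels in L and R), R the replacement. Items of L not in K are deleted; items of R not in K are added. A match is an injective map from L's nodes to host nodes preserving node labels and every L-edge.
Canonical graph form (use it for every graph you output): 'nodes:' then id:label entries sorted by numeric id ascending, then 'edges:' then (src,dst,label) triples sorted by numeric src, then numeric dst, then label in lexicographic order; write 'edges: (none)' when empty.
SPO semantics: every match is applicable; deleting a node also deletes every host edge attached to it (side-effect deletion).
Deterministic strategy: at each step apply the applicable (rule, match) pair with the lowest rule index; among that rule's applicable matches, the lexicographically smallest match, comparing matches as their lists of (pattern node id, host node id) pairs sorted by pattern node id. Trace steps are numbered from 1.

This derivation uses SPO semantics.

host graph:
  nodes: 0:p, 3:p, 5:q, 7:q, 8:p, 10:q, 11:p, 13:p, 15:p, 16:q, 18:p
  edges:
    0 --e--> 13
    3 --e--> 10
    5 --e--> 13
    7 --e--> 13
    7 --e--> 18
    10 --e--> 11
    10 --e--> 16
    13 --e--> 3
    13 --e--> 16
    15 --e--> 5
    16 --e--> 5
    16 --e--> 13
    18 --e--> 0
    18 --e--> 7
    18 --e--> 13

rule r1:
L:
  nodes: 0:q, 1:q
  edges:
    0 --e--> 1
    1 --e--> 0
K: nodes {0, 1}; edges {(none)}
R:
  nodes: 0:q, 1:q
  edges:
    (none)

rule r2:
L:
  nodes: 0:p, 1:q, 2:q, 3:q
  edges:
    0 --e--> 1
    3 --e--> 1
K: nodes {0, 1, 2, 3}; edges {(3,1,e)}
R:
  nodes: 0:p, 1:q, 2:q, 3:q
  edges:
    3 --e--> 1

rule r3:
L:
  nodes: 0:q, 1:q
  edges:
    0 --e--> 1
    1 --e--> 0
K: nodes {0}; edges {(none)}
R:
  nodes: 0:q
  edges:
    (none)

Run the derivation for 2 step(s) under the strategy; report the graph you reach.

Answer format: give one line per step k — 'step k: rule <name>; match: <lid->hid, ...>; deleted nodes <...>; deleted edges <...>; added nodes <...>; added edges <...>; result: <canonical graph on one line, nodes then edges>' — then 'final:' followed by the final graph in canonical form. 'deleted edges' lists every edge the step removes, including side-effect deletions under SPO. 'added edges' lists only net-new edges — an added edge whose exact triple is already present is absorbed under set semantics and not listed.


step 1: rule r2; match: 0->13, 1->16, 2->5, 3->10; deleted nodes (none); deleted edges (13,16,e); added nodes (none); added edges (none); result: nodes: 0:p, 3:p, 5:q, 7:q, 8:p, 10:q, 11:p, 13:p, 15:p, 16:q, 18:p edges: (0,13,e); (3,10,e); (5,13,e); (7,13,e); (7,18,e); (10,11,e); (10,16,e); (13,3,e); (15,5,e); (16,5,e); (16,13,e); (18,0,e); (18,7,e); (18,13,e)
step 2: rule r2; match: 0->15, 1->5, 2->7, 3->16; deleted nodes (none); deleted edges (15,5,e); added nodes (none); added edges (none); result: nodes: 0:p, 3:p, 5:q, 7:q, 8:p, 10:q, 11:p, 13:p, 15:p, 16:q, 18:p edges: (0,13,e); (3,10,e); (5,13,e); (7,13,e); (7,18,e); (10,11,e); (10,16,e); (13,3,e); (16,5,e); (16,13,e); (18,0,e); (18,7,e); (18,13,e)
final:
nodes: 0:p, 3:p, 5:q, 7:q, 8:p, 10:q, 11:p, 13:p, 15:p, 16:q, 18:p
edges: (0,13,e); (3,10,e); (5,13,e); (7,13,e); (7,18,e); (10,11,e); (10,16,e); (13,3,e); (16,5,e); (16,13,e); (18,0,e); (18,7,e); (18,13,e)


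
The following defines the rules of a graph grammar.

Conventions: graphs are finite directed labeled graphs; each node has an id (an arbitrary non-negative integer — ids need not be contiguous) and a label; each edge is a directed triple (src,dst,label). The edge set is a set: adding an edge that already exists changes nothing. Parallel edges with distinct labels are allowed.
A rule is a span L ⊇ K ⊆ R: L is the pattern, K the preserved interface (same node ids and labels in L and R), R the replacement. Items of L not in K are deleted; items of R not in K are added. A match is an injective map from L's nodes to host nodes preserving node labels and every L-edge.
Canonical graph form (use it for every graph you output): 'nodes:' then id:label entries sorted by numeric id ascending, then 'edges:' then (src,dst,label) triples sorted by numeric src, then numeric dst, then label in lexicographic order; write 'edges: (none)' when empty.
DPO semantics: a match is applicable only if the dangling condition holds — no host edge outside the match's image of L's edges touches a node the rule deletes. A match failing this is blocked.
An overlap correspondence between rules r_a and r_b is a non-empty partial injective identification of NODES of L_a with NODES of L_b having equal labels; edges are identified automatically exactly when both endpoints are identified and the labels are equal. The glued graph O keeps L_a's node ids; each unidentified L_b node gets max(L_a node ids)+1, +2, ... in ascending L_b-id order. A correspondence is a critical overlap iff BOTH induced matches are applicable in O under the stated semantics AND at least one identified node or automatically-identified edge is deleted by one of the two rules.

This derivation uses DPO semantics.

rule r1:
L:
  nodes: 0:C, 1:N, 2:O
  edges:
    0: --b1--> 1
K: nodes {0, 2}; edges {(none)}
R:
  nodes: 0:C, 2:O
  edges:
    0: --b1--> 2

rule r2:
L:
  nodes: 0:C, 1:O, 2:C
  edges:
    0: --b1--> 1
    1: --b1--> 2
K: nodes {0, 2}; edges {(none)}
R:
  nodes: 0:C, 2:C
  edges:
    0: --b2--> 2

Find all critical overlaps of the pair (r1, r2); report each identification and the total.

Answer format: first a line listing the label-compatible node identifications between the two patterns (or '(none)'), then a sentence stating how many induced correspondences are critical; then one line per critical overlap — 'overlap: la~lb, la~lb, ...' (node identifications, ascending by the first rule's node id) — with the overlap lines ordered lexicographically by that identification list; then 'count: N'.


label-compatible node identifications between L(r1) and L(r2): 0~0, 0~2, 2~1
3 of the induced correspondences are critical overlaps of r1 and r2.
overlap: 0~0, 2~1
overlap: 0~2, 2~1
overlap: 2~1
count: 3


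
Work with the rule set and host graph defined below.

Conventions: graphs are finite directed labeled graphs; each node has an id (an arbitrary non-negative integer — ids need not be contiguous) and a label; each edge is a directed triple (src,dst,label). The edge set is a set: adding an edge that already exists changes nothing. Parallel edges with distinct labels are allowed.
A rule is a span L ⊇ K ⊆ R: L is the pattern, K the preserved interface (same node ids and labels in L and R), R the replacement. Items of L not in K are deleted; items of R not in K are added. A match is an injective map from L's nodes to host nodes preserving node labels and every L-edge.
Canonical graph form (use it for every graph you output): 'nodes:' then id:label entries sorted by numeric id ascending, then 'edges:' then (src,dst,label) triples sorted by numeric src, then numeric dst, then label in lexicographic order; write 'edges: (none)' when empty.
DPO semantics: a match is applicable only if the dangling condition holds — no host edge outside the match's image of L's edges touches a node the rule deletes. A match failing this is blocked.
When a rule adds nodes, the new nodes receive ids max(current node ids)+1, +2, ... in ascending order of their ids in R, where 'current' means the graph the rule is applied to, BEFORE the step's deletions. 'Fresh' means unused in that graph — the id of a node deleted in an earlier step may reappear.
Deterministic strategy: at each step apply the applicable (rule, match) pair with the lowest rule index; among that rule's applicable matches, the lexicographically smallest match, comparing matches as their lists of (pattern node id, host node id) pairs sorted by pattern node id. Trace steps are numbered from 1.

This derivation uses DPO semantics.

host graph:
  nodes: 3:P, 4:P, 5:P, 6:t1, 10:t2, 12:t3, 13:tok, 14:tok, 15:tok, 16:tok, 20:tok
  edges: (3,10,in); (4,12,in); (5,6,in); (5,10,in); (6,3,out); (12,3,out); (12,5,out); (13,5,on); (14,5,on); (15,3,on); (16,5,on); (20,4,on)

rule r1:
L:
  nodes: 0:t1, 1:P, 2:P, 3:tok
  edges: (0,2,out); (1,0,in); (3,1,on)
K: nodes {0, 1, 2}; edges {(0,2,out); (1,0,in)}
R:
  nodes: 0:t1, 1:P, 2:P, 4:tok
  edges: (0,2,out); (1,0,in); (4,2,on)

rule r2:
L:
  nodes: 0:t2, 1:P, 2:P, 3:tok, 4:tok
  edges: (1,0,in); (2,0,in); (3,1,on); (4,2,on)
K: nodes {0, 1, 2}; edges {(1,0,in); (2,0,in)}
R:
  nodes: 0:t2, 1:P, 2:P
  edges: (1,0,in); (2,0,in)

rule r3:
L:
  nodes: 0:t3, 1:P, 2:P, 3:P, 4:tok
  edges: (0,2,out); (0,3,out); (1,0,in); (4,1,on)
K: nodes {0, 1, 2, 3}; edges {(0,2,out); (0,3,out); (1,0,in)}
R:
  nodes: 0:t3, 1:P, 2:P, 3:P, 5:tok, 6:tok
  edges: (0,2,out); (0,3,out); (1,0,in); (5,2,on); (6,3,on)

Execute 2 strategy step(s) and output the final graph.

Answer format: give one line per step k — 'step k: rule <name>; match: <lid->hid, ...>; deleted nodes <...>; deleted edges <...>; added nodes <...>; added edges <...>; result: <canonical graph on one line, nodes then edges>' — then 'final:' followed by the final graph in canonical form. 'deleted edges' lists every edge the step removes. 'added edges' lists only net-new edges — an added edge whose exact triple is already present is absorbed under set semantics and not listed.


step 1: rule r1; match: 0->6, 1->5, 2->3, 3->13; deleted nodes 13; deleted edges (13,5,on); added nodes 21; added edges (21,3,on); result: nodes: 3:P, 4:P, 5:P, 6:t1, 10:t2, 12:t3, 14:tok, 15:tok, 16:tok, 20:tok, 21:tok edges: (3,10,in); (4,12,in); (5,6,in); (5,10,in); (6,3,out); (12,3,out); (12,5,out); (14,5,on); (15,3,on); (16,5,on); (20,4,on); (21,3,on)
step 2: rule r1; match: 0->6, 1->5, 2->3, 3->14; deleted nodes 14; deleted edges (14,5,on); added nodes 22; added edges (22,3,on); result: nodes: 3:P, 4:P, 5:P, 6:t1, 10:t2, 12:t3, 15:tok, 16:tok, 20:tok, 21:tok, 22:tok edges: (3,10,in); (4,12,in); (5,6,in); (5,10,in); (6,3,out); (12,3,out); (12,5,out); (15,3,on); (16,5,on); (20,4,on); (21,3,on); (22,3,on)
final:
nodes: 3:P, 4:P, 5:P, 6:t1, 10:t2, 12:t3, 15:tok, 16:tok, 20:tok, 21:tok, 22:tok
edges: (3,10,in); (4,12,in); (5,6,in); (5,10,in); (6,3,out); (12,3,out); (12,5,out); (15,3,on); (16,5,on); (20,4,on); (21,3,on); (22,3,on)


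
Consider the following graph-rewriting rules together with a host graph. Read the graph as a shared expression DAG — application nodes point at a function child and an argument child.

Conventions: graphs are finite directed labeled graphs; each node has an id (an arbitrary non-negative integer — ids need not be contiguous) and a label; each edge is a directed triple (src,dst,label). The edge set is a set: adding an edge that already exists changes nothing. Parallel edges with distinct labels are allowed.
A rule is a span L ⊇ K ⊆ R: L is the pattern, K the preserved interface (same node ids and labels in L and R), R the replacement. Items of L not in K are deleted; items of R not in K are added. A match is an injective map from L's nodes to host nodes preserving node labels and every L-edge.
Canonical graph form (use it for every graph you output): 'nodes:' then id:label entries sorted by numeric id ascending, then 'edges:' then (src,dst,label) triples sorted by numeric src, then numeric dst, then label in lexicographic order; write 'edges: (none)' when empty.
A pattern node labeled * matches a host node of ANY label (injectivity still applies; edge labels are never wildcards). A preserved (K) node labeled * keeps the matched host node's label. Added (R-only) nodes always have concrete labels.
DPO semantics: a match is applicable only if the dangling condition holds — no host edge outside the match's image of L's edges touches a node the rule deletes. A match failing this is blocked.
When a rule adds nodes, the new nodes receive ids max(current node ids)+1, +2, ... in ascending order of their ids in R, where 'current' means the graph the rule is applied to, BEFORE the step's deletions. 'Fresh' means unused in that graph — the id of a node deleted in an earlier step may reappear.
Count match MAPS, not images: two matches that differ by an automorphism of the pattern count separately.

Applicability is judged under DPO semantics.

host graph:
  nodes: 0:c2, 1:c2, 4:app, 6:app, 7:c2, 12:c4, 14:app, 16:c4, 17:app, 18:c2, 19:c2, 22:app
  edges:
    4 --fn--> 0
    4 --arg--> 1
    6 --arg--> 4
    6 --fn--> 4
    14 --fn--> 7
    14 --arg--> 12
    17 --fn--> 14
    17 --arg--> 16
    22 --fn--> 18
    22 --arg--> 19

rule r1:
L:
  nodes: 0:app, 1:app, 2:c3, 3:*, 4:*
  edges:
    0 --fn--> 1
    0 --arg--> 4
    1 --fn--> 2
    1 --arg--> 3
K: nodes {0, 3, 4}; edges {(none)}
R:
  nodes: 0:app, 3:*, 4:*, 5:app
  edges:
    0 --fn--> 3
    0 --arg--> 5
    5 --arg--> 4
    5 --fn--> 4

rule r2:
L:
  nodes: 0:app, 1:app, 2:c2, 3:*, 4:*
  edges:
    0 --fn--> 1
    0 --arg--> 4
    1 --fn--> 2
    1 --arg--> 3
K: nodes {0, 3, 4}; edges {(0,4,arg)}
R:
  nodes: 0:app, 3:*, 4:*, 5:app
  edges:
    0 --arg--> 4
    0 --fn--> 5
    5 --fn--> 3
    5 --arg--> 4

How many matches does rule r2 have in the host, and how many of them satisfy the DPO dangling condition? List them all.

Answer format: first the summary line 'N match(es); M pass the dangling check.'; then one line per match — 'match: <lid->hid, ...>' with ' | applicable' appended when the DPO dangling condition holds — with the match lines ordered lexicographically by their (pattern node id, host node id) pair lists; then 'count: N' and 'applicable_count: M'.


1 match(es); 1 pass the dangling check.
match: 0->17, 1->14, 2->7, 3->12, 4->16 | applicable
count: 1
applicable_count: 1


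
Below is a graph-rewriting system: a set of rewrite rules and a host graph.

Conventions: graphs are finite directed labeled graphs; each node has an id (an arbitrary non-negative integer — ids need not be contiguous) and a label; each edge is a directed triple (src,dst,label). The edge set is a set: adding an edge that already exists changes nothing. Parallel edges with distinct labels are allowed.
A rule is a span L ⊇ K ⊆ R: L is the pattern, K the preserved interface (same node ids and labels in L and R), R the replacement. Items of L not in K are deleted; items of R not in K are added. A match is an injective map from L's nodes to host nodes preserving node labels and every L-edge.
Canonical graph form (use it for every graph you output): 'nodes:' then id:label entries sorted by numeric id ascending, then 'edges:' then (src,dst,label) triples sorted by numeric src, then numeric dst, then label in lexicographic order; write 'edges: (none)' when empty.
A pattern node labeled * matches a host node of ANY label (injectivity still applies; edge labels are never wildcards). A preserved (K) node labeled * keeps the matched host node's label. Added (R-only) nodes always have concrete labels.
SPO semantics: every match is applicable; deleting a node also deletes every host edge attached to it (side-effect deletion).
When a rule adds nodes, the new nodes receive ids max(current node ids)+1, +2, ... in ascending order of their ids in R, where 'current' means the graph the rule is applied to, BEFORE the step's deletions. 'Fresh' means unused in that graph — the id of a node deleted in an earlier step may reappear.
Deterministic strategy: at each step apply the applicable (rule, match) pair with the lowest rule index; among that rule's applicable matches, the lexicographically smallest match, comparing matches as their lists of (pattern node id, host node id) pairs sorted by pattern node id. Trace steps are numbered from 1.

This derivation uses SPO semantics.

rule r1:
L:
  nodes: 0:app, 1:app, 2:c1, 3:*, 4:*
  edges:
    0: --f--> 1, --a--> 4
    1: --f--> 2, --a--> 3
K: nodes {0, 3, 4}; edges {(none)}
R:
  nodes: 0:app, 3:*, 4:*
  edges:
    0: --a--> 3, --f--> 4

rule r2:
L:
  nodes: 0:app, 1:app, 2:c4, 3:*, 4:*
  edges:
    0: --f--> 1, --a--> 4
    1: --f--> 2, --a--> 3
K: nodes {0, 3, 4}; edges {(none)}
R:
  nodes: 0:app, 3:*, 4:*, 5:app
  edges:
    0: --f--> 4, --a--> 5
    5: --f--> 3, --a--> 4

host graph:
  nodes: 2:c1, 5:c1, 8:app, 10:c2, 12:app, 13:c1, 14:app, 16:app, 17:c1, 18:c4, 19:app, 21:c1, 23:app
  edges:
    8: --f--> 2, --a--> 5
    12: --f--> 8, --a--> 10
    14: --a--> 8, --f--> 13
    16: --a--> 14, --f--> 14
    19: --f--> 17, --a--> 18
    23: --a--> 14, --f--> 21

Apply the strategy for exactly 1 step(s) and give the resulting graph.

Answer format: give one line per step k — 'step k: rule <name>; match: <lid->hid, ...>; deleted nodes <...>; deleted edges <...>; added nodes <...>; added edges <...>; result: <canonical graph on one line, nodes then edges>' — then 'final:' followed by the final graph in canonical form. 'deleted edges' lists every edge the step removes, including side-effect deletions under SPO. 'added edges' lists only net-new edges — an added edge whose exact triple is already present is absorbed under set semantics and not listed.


step 1: rule r1; match: 0->12, 1->8, 2->2, 3->5, 4->10; deleted nodes 2, 8; deleted edges (8,2,f); (8,5,a); (12,8,f); (12,10,a); (14,8,a); added nodes (none); added edges (12,5,a); (12,10,f); result: nodes: 5:c1, 10:c2, 12:app, 13:c1, 14:app, 16:app, 17:c1, 18:c4, 19:app, 21:c1, 23:app edges: (12,5,a); (12,10,f); (14,13,f); (16,14,a); (16,14,f); (19,17,f); (19,18,a); (23,14,a); (23,21,f)
final:
nodes: 5:c1, 10:c2, 12:app, 13:c1, 14:app, 16:app, 17:c1, 18:c4, 19:app, 21:c1, 23:app
edges: (12,5,a); (12,10,f); (14,13,f); (16,14,a); (16,14,f); (19,17,f); (19,18,a); (23,14,a); (23,21,f)


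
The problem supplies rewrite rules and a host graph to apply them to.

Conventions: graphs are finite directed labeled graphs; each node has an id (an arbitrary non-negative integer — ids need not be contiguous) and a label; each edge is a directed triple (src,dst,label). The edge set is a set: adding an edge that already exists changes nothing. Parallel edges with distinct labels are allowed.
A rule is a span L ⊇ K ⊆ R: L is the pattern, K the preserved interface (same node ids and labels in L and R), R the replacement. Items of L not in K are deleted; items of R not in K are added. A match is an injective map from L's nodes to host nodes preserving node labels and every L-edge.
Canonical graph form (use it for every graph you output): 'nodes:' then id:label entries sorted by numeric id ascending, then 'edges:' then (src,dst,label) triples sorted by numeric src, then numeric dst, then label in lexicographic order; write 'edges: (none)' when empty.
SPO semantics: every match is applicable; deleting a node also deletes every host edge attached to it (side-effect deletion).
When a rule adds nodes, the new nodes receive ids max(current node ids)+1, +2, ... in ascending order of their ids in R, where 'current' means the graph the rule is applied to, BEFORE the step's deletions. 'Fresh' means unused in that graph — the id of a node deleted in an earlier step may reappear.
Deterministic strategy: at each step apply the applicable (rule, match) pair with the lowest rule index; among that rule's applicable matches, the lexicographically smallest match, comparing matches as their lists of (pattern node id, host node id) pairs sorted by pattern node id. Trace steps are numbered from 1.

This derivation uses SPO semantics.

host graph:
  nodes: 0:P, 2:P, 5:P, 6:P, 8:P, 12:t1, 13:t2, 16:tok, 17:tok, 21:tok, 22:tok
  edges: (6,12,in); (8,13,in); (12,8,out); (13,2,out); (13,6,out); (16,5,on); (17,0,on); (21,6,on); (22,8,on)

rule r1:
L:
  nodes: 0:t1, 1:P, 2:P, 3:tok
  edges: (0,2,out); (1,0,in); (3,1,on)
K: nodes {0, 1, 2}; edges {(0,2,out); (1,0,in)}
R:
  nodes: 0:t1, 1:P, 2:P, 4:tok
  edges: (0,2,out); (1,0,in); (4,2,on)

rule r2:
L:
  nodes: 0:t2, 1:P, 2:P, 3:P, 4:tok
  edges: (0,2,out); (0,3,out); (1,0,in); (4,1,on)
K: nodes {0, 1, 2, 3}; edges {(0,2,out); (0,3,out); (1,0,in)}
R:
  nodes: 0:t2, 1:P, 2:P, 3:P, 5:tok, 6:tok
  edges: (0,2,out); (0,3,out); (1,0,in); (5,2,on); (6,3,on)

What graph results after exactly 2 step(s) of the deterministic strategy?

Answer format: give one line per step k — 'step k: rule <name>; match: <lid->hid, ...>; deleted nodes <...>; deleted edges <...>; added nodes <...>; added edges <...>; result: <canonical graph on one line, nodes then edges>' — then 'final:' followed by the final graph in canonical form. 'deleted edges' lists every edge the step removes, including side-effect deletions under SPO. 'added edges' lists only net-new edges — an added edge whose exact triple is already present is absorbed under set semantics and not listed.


step 1: rule r1; match: 0->12, 1->6, 2->8, 3->21; deleted nodes 21; deleted edges (21,6,on); added nodes 23; added edges (23,8,on); result: nodes: 0:P, 2:P, 5:P, 6:P, 8:P, 12:t1, 13:t2, 16:tok, 17:tok, 22:tok, 23:tok edges: (6,12,in); (8,13,in); (12,8,out); (13,2,out); (13,6,out); (16,5,on); (17,0,on); (22,8,on); (23,8,on)
step 2: rule r2; match: 0->13, 1->8, 2->2, 3->6, 4->22; deleted nodes 22; deleted edges (22,8,on); added nodes 24, 25; added edges (24,2,on); (25,6,on); result: nodes: 0:P, 2:P, 5:P, 6:P, 8:P, 12:t1, 13:t2, 16:tok, 17:tok, 23:tok, 24:tok, 25:tok edges: (6,12,in); (8,13,in); (12,8,out); (13,2,out); (13,6,out); (16,5,on); (17,0,on); (23,8,on); (24,2,on); (25,6,on)
final:
nodes: 0:P, 2:P, 5:P, 6:P, 8:P, 12:t1, 13:t2, 16:tok, 17:tok, 23:tok, 24:tok, 25:tok
edges: (6,12,in); (8,13,in); (12,8,out); (13,2,out); (13,6,out); (16,5,on); (17,0,on); (23,8,on); (24,2,on); (25,6,on)


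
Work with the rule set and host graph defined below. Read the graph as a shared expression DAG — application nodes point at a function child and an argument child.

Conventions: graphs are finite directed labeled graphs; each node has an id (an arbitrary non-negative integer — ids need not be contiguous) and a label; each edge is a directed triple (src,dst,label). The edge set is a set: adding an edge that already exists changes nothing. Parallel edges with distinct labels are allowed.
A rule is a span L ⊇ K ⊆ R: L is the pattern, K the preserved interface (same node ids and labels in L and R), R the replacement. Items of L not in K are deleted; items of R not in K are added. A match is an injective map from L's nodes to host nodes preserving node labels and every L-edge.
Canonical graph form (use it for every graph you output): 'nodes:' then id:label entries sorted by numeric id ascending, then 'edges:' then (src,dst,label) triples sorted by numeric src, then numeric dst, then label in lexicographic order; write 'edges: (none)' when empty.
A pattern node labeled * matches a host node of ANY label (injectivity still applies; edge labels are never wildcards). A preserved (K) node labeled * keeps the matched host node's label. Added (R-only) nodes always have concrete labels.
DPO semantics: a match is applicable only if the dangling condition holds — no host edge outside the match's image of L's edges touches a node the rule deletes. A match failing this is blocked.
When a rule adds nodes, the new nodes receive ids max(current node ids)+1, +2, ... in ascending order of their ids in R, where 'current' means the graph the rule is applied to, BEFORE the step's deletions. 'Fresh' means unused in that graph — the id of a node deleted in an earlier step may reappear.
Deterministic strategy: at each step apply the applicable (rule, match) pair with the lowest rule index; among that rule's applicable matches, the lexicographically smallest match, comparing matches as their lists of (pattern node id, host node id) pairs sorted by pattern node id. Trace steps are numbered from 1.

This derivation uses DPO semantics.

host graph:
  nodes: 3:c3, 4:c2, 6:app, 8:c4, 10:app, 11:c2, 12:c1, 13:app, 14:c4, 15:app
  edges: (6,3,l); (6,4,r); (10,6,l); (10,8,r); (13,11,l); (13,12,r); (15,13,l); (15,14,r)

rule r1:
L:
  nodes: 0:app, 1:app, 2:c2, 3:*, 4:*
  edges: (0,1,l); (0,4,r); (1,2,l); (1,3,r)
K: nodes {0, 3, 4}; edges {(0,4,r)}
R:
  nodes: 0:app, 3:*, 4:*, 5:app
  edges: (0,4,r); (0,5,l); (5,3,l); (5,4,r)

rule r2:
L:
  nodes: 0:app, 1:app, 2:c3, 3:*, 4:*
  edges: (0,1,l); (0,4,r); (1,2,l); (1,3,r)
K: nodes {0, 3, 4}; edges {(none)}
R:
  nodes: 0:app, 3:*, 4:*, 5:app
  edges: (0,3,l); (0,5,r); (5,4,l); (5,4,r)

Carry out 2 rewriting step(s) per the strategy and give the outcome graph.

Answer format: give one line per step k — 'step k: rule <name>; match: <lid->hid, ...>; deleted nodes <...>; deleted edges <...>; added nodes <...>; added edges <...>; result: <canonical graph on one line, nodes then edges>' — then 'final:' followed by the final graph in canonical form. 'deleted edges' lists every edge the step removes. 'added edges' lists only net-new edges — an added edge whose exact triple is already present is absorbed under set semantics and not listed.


step 1: rule r1; match: 0->15, 1->13, 2->11, 3->12, 4->14; deleted nodes 11, 13; deleted edges (13,11,l); (13,12,r); (15,13,l); added nodes 16; added edges (15,16,l); (16,12,l); (16,14,r); result: nodes: 3:c3, 4:c2, 6:app, 8:c4, 10:app, 12:c1, 14:c4, 15:app, 16:app edges: (6,3,l); (6,4,r); (10,6,l); (10,8,r); (15,14,r); (15,16,l); (16,12,l); (16,14,r)
step 2: rule r2; match: 0->10, 1->6, 2->3, 3->4, 4->8; deleted nodes 3, 6; deleted edges (6,3,l); (6,4,r); (10,6,l); (10,8,r); added nodes 17; added edges (10,4,l); (10,17,r); (17,8,l); (17,8,r); result: nodes: 4:c2, 8:c4, 10:app, 12:c1, 14:c4, 15:app, 16:app, 17:app edges: (10,4,l); (10,17,r); (15,14,r); (15,16,l); (16,12,l); (16,14,r); (17,8,l); (17,8,r)
final:
nodes: 4:c2, 8:c4, 10:app, 12:c1, 14:c4, 15:app, 16:app, 17:app
edges: (10,4,l); (10,17,r); (15,14,r); (15,16,l); (16,12,l); (16,14,r); (17,8,l); (17,8,r)
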